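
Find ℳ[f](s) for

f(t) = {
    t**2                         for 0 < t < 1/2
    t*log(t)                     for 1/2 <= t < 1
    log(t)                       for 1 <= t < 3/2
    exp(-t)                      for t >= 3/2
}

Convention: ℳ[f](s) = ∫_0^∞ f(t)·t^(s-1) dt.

slice at 1/2, 1, 3/2, transform all 4 pieces, and sum them
∫ over [0, 1/2) of t**2·t^(s-1) joins the sum
∫ over [1/2, 1) of t*log(t)·t^(s-1) joins the sum
on [1, 3/2): add ∫ log(t)·t^(s-1) dt
on [3/2, ∞): add ∫ exp(-t)·t^(s-1) dt

(4*2**s*s**2*(s + 2)*(s**2 + 2*s + 1)*uppergamma(s, 3/2) - 4*2**s*s**2*(s + 2) + 4*2**s*(s + 2)*(s**2 + 2*s + 1) + 3**s*s*(s + 2)*(-4*log(2) + 4*log(3))*(s**2 + 2*s + 1) - 4*3**s*(s + 2)*(s**2 + 2*s + 1) + s**3*(s + 2)*log(4) + s**2*(s + 2)*log(4) + 2*s**2*(s + 2) + s**2*(s**2 + 2*s + 1))/(4*2**s*s**2*(s + 2)*(s**2 + 2*s + 1))
  Re(s) > -2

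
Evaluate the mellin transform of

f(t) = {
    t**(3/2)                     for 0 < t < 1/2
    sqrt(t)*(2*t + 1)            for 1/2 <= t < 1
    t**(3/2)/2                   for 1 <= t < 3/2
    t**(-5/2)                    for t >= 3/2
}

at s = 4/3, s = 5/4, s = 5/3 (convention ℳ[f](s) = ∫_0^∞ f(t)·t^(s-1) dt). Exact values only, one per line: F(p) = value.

F(4/3) = 2**(1/6)*(-5670 + 16884*2**(5/6) + 12221*3**(5/6))/31416
F(5/4) = 2**(1/4)*(-2610 + 5299*3**(3/4) + 7740*2**(3/4))/13860
F(5/3) = 2**(5/6)*(-1530 + 9240*2**(1/6) + 13169*3**(1/6))/19760

reversing the shared t-power: t on [0, 1/2); 2*t + 1 on [1/2, 1); t/2 on [1, 3/2); …
cuts at 1/2, 1, 3/2: linearity sums the 4 kernel integrals
between 0 and 1/2 the integrand is t**(3/2)·t^(s-1)
on [1/2, 1): add ∫ sqrt(t)*(2*t + 1)·t^(s-1) dt
over [1, 3/2), the kernel integral of t**(3/2)/2 enters the sum
on [3/2, ∞): add ∫ t**(-5/2)·t^(s-1) dt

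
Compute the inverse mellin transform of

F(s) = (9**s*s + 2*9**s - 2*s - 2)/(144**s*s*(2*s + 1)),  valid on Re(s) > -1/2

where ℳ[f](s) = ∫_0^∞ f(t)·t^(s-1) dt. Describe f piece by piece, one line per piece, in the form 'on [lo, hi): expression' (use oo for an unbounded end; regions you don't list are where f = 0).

on [0, 1/144): 6*sqrt(t)
on [1/144, 1/16): 2 - 6*sqrt(t)

reversing the power substitution: 6*t on [0, 1/12); 2 - 6*t on [1/12, 1/4)
remove the common scale on t first: 3*t on [0, 1/6); 2 - 3*t on [1/6, 1/2)
the common scale on t comes off first: t on [0, 1/2); 2 - t on [1/2, 3/2)
cuts at 1/144: linearity sums the 2 kernel integrals
over [0, 1/144), the kernel integral of 6*sqrt(t) enters the sum
for t in [1/144, 1/16): the term is ∫ (2 - 6*sqrt(t))·t^(s-1)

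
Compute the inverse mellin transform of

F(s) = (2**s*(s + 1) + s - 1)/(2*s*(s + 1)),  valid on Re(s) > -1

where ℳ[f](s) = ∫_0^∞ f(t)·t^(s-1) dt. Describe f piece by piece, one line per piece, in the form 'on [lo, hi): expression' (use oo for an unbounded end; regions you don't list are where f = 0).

summing 2 kernel integrals split by 1 yields ℳ[f](s)
over [0, 1), the kernel integral of t enters the sum
segment 1 to 2 holds 1/2; add its integral

on [0, 1): t
on [1, 2): 1/2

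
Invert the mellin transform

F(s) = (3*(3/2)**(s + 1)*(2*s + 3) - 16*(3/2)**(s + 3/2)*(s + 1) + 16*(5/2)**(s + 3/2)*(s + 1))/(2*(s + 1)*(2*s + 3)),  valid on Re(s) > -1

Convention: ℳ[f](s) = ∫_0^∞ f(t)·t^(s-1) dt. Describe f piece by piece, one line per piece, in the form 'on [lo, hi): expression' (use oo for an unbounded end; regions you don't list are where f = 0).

on [0, 3/2): 3*t/2
on [3/2, 5/2): 4*t**(3/2)

linearity at 3/2 turns ℳ[f](s) into 2 summed integrals
∫ 3*t/2·t^(s-1) over [0, 3/2)
∫ 4*t**(3/2)·t^(s-1) over [3/2, 5/2)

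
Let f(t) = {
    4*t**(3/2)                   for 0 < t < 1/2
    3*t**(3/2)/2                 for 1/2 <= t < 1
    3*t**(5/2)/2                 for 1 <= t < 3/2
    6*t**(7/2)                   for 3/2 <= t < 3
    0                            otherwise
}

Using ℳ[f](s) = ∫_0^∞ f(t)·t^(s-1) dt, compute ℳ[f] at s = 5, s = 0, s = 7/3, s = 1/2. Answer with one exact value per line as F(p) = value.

F(5) = -159651*sqrt(6)/21760 + 5*sqrt(2)/1664 + 2/65 + 78732*sqrt(3)/17
F(0) = -621*sqrt(6)/280 + 2/5 + 5*sqrt(2)/12 + 324*sqrt(3)/7
F(7/3) = -101331*2**(1/6)*3**(5/6)/32480 + 15*2**(1/6)/368 + 54/667 + 8748*3**(5/6)/35
F(1/2) = 3717/32

cuts at 1/2, 1, 3/2: linearity sums the 4 kernel integrals
piece [0, 1/2): integrate 4*t**(3/2) against the kernel
segment 1/2 to 1 holds 3*t**(3/2)/2; add its integral
∫ over [1, 3/2) of 3*t**(5/2)/2·t^(s-1) joins the sum
segment [3/2, 3) carries 6*t**(7/2); integrate it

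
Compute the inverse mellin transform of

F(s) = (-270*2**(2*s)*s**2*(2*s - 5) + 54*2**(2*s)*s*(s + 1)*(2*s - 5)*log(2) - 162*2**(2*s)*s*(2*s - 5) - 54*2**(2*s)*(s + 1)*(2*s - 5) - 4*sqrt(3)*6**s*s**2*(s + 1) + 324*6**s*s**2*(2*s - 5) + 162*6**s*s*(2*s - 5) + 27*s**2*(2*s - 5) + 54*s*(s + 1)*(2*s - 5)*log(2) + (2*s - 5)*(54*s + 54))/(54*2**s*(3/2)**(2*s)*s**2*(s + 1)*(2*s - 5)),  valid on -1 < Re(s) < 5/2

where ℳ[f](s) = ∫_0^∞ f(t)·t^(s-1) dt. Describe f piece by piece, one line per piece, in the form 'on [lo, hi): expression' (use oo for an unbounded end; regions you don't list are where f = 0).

peel off the power substitution: 9*t**2/4 on [0, sqrt(2)/3); log(9*t**2/4) on [sqrt(2)/3, 2*sqrt(2)/3); 9*t**2/4 + 3 on [2*sqrt(2)/3, 2*sqrt(3)/3); …
back out the common scale on t: t**2 on [0, sqrt(2)/2); log(t**2) on [sqrt(2)/2, sqrt(2)); t**2 + 3 on [sqrt(2), sqrt(3)); …
peel off the power substitution: t on [0, 1/2); log(t) on [1/2, 2); t + 3 on [2, 3); …
the 4 pieces separated at 2/9, 8/9, 4/3 each add one integral
on [0, 2/9): add ∫ 9*t/4·t^(s-1) dt
between 2/9 and 8/9 the integrand is log(9*t/4)·t^(s-1)
between 8/9 and 4/3 the integrand is (9*t/4 + 3)·t^(s-1)
segment [4/3, ∞) carries 32/(243*t**(5/2)); integrate it

on [0, 2/9): 9*t/4
on [2/9, 8/9): log(9*t/4)
on [8/9, 4/3): 9*t/4 + 3
on [4/3, oo): 32/(243*t**(5/2))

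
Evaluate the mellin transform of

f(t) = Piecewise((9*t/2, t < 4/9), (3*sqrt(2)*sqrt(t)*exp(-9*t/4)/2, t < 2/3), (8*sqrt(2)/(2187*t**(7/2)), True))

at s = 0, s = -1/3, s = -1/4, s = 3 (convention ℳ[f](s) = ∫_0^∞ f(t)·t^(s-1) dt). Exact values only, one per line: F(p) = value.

F(0) = -sqrt(2)*sqrt(pi)*erfc(sqrt(6)/2) + 2*sqrt(3)/567 + sqrt(2)*sqrt(pi)*erfc(1) + 2
F(-1/3) = 6**(2/3)*(-1242*2**(1/6)*uppergamma(1/6, 3/2) + 4*3**(1/6) + 1242*2**(1/6)*uppergamma(1/6, 1) + 1863*2**(2/3))/2484
F(-1/4) = -sqrt(3)*uppergamma(1/4, 3/2) + 2*6**(3/4)/1215 + sqrt(3)*uppergamma(1/4, 1) + 4*sqrt(6)/3
F(3) = -208*sqrt(3)*exp(-3/2)/243 - 40*sqrt(2)*sqrt(pi)*erfc(sqrt(6)/2)/243 + 16*sqrt(3)/2187 + 32/729 + 40*sqrt(2)*sqrt(pi)*erfc(1)/243 + 464*sqrt(2)*exp(-1)/729

undo the common scale on t: 3*t/2 on [0, 4/3); sqrt(6)*sqrt(t)*exp(-3*t/4)/2 on [4/3, 2); 8*sqrt(6)/(81*t**(7/2)) on [2, ∞)
back out the common scale on t: t on [0, 2); sqrt(t)*exp(-t/2) on [2, 3); t**(-7/2) on [3, ∞)
reversing the shared t-power: sqrt(t) on [0, 2); exp(-t/2) on [2, 3); t**(-4) on [3, ∞)
along the cuts 4/9, 2/3, ℳ[f](s) splits into 3 integrals
segment [0, 4/9) carries 9*t/2; integrate it
segment [4/9, 2/3) carries 3*sqrt(2)*sqrt(t)*exp(-9*t/4)/2; integrate it
for t in [2/3, ∞): the term is ∫ 8*sqrt(2)/(2187*t**(7/2))·t^(s-1)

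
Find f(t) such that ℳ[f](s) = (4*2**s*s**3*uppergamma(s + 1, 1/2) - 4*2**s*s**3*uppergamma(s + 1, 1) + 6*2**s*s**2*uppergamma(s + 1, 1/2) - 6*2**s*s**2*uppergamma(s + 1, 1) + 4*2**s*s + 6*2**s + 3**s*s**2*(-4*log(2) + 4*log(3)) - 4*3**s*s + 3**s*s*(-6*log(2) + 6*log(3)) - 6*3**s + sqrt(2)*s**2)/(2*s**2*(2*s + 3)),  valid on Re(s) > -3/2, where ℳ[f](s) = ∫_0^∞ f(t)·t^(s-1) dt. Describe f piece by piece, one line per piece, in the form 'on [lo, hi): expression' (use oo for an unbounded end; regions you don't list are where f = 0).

on [0, 1): sqrt(2)*t**(3/2)/4
on [1, 2): t*exp(-t/2)/2
on [2, 3): log(t/2)

invert the common scale on t to get t**(3/2) on [0, 1/2); t*exp(-t) on [1/2, 1); log(t) on [1, 3/2)
back out the shared t-power: sqrt(t) on [0, 1/2); exp(-t) on [1/2, 1); log(t)/t on [1, 3/2)
cuts at 1, 2: linearity sums the 3 kernel integrals
the [0, 1) slice contributes ∫ sqrt(2)*t**(3/2)/4·t^(s-1) dt
between 1 and 2 the integrand is t*exp(-t/2)/2·t^(s-1)
∫ over [2, 3) of log(t/2)·t^(s-1) joins the sum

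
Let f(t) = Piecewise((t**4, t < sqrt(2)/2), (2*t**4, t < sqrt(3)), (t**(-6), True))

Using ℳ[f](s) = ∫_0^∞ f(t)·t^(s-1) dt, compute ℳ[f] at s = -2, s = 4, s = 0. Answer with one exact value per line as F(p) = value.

F(-2) = 1783/648
F(4) = 7837/384
F(0) = 5759/1296

remove the shared t-power first: t**3 on [0, sqrt(2)/2); 2*t**3 on [sqrt(2)/2, sqrt(3)); t**(-7) on [sqrt(3), ∞)
back out the power substitution: t**(3/2) on [0, 1/2); 2*t**(3/2) on [1/2, 3); t**(-7/2) on [3, ∞)
invert the shared t-power to get t on [0, 1/2); 2*t on [1/2, 3); t**(-4) on [3, ∞)
linearity at sqrt(2)/2, sqrt(3) turns ℳ[f](s) into 3 summed integrals
on [0, sqrt(2)/2): add ∫ t**4·t^(s-1) dt
piece [sqrt(2)/2, sqrt(3)): integrate 2*t**4 against the kernel
on [sqrt(3), ∞) integrate f = t**(-6) against the kernel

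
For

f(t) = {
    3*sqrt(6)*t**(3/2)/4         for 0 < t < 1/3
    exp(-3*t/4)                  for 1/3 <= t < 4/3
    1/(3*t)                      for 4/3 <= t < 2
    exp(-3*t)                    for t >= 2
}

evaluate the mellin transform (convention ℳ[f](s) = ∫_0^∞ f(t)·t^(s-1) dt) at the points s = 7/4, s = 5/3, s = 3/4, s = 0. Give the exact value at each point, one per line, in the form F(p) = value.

F(7/4) = -8*sqrt(2)*3**(1/4)*uppergamma(7/4, 1)/9 - 101*sqrt(2)*3**(1/4)/351 + 3**(1/4)*uppergamma(7/4, 6)/9 + 4*2**(3/4)/9 + 8*sqrt(2)*3**(1/4)*uppergamma(7/4, 1/4)/9
F(5/3) = -8*6**(1/3)*uppergamma(5/3, 1)/9 - 6**(1/3)/3 + 3**(1/3)*uppergamma(5/3, 6)/9 + sqrt(2)*3**(1/3)/114 + 2**(2/3)/2 + 8*6**(1/3)*uppergamma(5/3, 1/4)/9
F(3/4) = -2*2**(3/4)/3 - 2*sqrt(2)*3**(1/4)*uppergamma(3/4, 1)/3 + 3**(1/4)*uppergamma(3/4, 6)/3 + 2*sqrt(2)*3**(1/4)*uppergamma(3/4, 1/4)/3 + 19*sqrt(2)*3**(1/4)/27
F(0) = Ei(-1) - Ei(-6) + 1/12 + sqrt(2)/6 - Ei(-1/4)

undo the common scale on t: t**(3/2) on [0, 1/2); exp(-t/2) on [1/2, 2); 1/(2*t) on [2, 3); …
summing 4 kernel integrals split by 1/3, 4/3, 2 yields ℳ[f](s)
segment [0, 1/3) carries 3*sqrt(6)*t**(3/2)/4; integrate it
on [1/3, 4/3) integrate f = exp(-3*t/4) against the kernel
between 4/3 and 2 the integrand is 1/(3*t)·t^(s-1)
∫ exp(-3*t)·t^(s-1) over [2, ∞)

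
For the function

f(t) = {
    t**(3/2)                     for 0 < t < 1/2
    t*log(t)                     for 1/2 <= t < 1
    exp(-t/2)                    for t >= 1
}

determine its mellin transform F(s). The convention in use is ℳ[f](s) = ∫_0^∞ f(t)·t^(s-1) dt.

(2*2**(2*s)*(2*s + 3)*(s**2 + 2*s + 1)*uppergamma(s, 1/2) - 2*2**s*(2*s + 3) + s*(2*s + 3)*log(2) + 2*s + (2*s + 3)*log(2) + sqrt(2)*(s**2 + 2*s + 1) + 3)/(2*2**s*(2*s + 3)*(s**2 + 2*s + 1))
  Re(s) > -3/2

split f at 1/2, 1: ℳ[f](s) collects 3 kernel integrals
∫ over [0, 1/2) of t**(3/2)·t^(s-1) joins the sum
piece [1/2, 1): integrate t*log(t) against the kernel
over [1, ∞), the kernel integral of exp(-t/2) enters the sum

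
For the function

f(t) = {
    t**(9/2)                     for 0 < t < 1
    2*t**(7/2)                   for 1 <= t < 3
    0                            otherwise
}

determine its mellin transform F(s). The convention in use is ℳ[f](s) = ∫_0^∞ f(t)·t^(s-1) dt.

strip the shared t-power: t**(5/2) on [0, 1); 2*t**(3/2) on [1, 3)
invert the shared t-power to get t**(3/2) on [0, 1); 2*sqrt(t) on [1, 3)
f breaks at 1 into 2 integrals to sum
segment [0, 1) carries t**(9/2); integrate it
[1, 3) adds the kernel integral of 2*t**(7/2)

2*(2*3**(s + 7/2)*(2*s + 9) - 2*s - 11)/((2*s + 7)*(2*s + 9))
  Re(s) > -9/2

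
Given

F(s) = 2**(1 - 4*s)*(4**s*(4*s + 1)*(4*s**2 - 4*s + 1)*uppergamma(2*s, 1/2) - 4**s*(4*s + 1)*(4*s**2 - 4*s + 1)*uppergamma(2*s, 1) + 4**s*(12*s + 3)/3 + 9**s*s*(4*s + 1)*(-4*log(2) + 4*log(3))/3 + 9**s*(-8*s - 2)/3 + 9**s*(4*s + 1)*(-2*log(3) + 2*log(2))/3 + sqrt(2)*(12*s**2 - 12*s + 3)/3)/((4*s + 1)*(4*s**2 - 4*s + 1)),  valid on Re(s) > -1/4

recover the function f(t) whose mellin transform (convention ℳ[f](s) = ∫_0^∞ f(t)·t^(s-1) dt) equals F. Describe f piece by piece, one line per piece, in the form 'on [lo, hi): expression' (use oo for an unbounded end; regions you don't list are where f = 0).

the common scale on t comes off first: 2**(1/4)*t**(1/4) on [0, 1/8); exp(-sqrt(2)*sqrt(t)) on [1/8, 1/2); sqrt(2)*log(sqrt(2)*sqrt(t))/(2*sqrt(t)) on [1/2, 9/8)
invert the common scale on t to get t**(1/4) on [0, 1/4); exp(-sqrt(t)) on [1/4, 1); log(sqrt(t))/sqrt(t) on [1, 9/4)
strip the power substitution: sqrt(t) on [0, 1/2); exp(-t) on [1/2, 1); log(t)/t on [1, 3/2)
linearity at 1/16, 1/4 turns ℳ[f](s) into 3 summed integrals
∫ over [0, 1/16) of sqrt(2)*t**(1/4)·t^(s-1) joins the sum
segment [1/16, 1/4) carries exp(-2*sqrt(t)); integrate it
between 1/4 and 9/16 the integrand is log(2*sqrt(t))/(2*sqrt(t))·t^(s-1)

on [0, 1/16): sqrt(2)*t**(1/4)
on [1/16, 1/4): exp(-2*sqrt(t))
on [1/4, 9/16): log(2*sqrt(t))/(2*sqrt(t))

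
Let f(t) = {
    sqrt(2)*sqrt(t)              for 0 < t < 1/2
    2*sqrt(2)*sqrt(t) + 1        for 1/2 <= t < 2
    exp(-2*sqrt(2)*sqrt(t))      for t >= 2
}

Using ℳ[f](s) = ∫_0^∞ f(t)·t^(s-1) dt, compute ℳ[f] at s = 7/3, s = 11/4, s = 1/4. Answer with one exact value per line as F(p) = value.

remove the common scale on t first: 2*sqrt(t) on [0, 1/4); 4*sqrt(t) + 1 on [1/4, 1); exp(-4*sqrt(t)) on [1, ∞)
peel off the power substitution: 2*t on [0, 1/2); 4*t + 1 on [1/2, 1); exp(-4*t) on [1, ∞)
strip the common scale on t: t on [0, 1); 2*t + 1 on [1, 2); exp(-2*t) on [2, ∞)
breakpoints 1/2, 2: one integral from each of the 3 segments
∫ over [0, 1/2) of sqrt(2)*sqrt(t)·t^(s-1) joins the sum
∫ over [1/2, 2) of (2*sqrt(2)*sqrt(t) + 1)·t^(s-1) joins the sum
∫ exp(-2*sqrt(2)*sqrt(t))·t^(s-1) over [2, ∞)

F(7/3) = -93*2**(2/3)/952 + uppergamma(14/3, 4)/64 + 876*2**(1/3)/119
F(11/4) = 2**(1/4)*(sqrt(2)*(135135*sqrt(pi)*exp(4)*erfc(2) + 9266972)/1171456 + (-98304 + 7471104*sqrt(2))*exp(4)/1171456)*exp(-4)
F(1/4) = 2**(1/4)*(-8*sqrt(2) + 3*sqrt(pi)*erfc(2) + 28)/3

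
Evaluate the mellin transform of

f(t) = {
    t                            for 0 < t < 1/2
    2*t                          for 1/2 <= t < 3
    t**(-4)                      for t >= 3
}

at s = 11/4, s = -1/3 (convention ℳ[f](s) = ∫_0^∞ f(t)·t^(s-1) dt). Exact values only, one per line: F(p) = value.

f breaks at 1/2, 3 into 3 integrals to sum
∫ t·t^(s-1) over [0, 1/2)
the [1/2, 3) slice contributes ∫ 2*t·t^(s-1) dt
on [3, ∞): add ∫ t**(-4)·t^(s-1) dt

F(11/4) = 2**(1/4)*(-3 + 1304*6**(3/4))/180
F(-1/3) = 2**(1/3)*(-3159 + 6320*6**(2/3))/4212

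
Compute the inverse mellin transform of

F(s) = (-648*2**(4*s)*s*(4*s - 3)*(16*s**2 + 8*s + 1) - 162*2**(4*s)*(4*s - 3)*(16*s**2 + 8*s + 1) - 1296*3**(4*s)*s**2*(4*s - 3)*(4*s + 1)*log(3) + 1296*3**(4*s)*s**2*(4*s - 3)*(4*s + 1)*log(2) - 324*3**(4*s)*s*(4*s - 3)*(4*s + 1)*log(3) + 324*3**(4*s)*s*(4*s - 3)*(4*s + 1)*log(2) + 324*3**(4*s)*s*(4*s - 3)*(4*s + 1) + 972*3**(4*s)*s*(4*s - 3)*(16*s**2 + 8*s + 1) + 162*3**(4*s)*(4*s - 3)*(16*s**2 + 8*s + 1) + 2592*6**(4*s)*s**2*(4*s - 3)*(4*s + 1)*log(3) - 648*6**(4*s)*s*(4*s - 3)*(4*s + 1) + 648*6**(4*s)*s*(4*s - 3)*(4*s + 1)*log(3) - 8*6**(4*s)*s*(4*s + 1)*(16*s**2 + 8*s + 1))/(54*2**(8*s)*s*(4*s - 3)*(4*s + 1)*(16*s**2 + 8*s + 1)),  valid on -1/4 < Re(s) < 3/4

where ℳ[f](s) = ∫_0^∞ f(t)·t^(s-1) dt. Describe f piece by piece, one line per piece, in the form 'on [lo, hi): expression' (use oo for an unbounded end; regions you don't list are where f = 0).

on [0, 1/16): 2*t**(1/4)
on [1/16, 81/256): 2*t**(1/4) + 3
on [81/256, 81/16): 2*t**(1/4)*log(2*t**(1/4))
on [81/16, oo): 1/(8*t**(3/4))

strip the power substitution: 2*sqrt(t) on [0, 1/4); 2*sqrt(t) + 3 on [1/4, 9/16); 2*sqrt(t)*log(2*sqrt(t)) on [9/16, 9/4); …
back out the power substitution: 2*t on [0, 1/2); 2*t + 3 on [1/2, 3/4); 2*t*log(2*t) on [3/4, 3/2); …
reversing the common scale on t: t on [0, 1); t + 3 on [1, 3/2); t*log(t) on [3/2, 3); …
split f at 1/16, 81/256, 81/16: ℳ[f](s) collects 4 kernel integrals
the [0, 1/16) slice contributes ∫ 2*t**(1/4)·t^(s-1) dt
for t in [1/16, 81/256): the term is ∫ (2*t**(1/4) + 3)·t^(s-1)
on [81/256, 81/16): add ∫ 2*t**(1/4)*log(2*t**(1/4))·t^(s-1) dt
the [81/16, ∞) slice contributes ∫ 1/(8*t**(3/4))·t^(s-1) dt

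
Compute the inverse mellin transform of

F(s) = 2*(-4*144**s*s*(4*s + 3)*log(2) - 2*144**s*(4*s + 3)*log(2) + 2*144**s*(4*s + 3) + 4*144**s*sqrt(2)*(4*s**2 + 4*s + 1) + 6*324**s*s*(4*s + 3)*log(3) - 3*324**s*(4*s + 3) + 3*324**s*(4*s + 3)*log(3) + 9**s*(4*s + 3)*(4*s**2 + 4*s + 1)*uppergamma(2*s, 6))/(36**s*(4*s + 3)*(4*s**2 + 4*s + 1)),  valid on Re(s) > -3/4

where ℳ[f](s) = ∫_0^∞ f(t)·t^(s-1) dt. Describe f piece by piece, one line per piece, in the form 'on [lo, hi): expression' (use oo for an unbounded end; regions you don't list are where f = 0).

undo the power substitution: t**(3/2) on [0, 2); t*log(t) on [2, 3); exp(-2*t) on [3, ∞)
slice at 4, 9, transform all 3 pieces, and sum them
for t in [0, 4): the term is ∫ t**(3/4)·t^(s-1)
on [4, 9) integrate f = sqrt(t)*log(sqrt(t)) against the kernel
segment 9 to ∞ holds exp(-2*sqrt(t)); add its integral

on [0, 4): t**(3/4)
on [4, 9): sqrt(t)*log(sqrt(t))
on [9, oo): exp(-2*sqrt(t))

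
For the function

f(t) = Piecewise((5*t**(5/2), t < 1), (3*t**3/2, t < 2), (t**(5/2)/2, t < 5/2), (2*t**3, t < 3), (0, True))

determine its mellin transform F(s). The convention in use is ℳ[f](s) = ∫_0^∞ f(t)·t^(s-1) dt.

slice at 1, 2, 5/2, transform all 4 pieces, and sum them
over [0, 1), the kernel integral of 5*t**(5/2) enters the sum
[1, 2) adds the kernel integral of 3*t**3/2
piece [2, 5/2): integrate t**(5/2)/2 against the kernel
∫ 2*t**3·t^(s-1) over [5/2, 3)

(96*2**s*(2*s + 5) + 25*2**(1/2 - s)*5**(s + 1/2)*(s + 3) - 32*2**(s + 1/2)*(s + 3) + 432*3**s*(2*s + 5) + 56*s + 180 - 250*5**s*(2*s + 5)/2**s)/(8*(s + 3)*(2*s + 5))
  Re(s) > -5/2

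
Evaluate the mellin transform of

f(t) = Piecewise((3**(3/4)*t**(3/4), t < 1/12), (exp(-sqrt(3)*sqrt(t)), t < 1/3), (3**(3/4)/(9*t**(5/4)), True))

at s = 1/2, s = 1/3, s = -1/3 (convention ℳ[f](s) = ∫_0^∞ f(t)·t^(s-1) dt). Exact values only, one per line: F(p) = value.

back out the common scale on t: t**(3/4) on [0, 1/4); exp(-sqrt(t)) on [1/4, 1); t**(-5/4) on [1, ∞)
back out the power substitution: t**(3/2) on [0, 1/2); exp(-t) on [1/2, 1); t**(-5/2) on [1, ∞)
linearity at 1/12, 1/3 turns ℳ[f](s) into 3 summed integrals
piece [0, 1/12): integrate 3**(3/4)*t**(3/4) against the kernel
over [1/12, 1/3), the kernel integral of exp(-sqrt(3)*sqrt(t)) enters the sum
between 1/3 and ∞ the integrand is 3**(3/4)/(9*t**(5/4))·t^(s-1)

F(1/2) = sqrt(3)*(-60*exp(1/2) + 60*E + (3*sqrt(2) + 40)*exp(3/2))*exp(-3/2)/90
F(1/3) = 3**(2/3)*(-572*uppergamma(2/3, 1) + 33*2**(5/6) + 312 + 572*uppergamma(2/3, 1/2))/858
F(-1/3) = 2*3**(1/3)*(-95*uppergamma(-2/3, 1) + 30 + 95*uppergamma(-2/3, 1/2) + 57*2**(1/6))/95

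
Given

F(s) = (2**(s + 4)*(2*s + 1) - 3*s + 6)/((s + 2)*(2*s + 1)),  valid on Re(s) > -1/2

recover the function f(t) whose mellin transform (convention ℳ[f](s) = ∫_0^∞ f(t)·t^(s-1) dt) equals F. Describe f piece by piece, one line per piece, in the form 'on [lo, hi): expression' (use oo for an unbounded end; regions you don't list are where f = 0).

cuts at 1: linearity sums the 2 kernel integrals
∫ over [0, 1) of 5*sqrt(t)/2·t^(s-1) joins the sum
[1, 2) adds the kernel integral of 4*t**2

on [0, 1): 5*sqrt(t)/2
on [1, 2): 4*t**2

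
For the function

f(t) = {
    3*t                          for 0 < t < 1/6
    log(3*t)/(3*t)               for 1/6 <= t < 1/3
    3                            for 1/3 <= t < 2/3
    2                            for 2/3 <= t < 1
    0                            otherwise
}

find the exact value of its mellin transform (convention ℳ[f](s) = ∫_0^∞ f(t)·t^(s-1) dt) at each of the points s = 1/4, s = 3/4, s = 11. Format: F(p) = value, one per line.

peel off the common scale on t: t on [0, 1/2); log(t)/t on [1/2, 1); 3 on [1, 2); …
linearity at 1/6, 1/3, 2/3 turns ℳ[f](s) into 4 summed integrals
on [0, 1/6): add ∫ 3*t·t^(s-1) dt
∫ over [1/6, 1/3) of log(3*t)/(3*t)·t^(s-1) joins the sum
∫ 3·t^(s-1) over [1/3, 2/3)
segment 2/3 to 1 holds 2; add its integral

F(1/4) = 6**(3/4)*(-310*2**(1/4) - 60*log(2) + 89 + 90*sqrt(2) + 180*6**(1/4))/135
F(3/4) = 6**(1/4)*(-210*2**(3/4) - 84*log(2) + 28*sqrt(2) + 28*6**(3/4) + 339)/63
F(11) = log(2)/1813985280 + 437869228439/2394460569600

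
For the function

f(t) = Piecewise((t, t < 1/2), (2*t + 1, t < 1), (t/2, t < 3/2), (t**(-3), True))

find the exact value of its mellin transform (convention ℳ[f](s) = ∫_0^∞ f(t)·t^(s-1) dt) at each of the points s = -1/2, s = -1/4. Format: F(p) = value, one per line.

f breaks at 1/2, 1, 3/2 into 4 integrals to sum
between 0 and 1/2 the integrand is t·t^(s-1)
over [1/2, 1), the kernel integral of (2*t + 1) enters the sum
over [1, 3/2), the kernel integral of t/2 enters the sum
on [3/2, ∞) integrate f = t**(-3) against the kernel

F(-1/2) = 1 + 599*sqrt(6)/1134 + sqrt(2)
F(-1/4) = 2**(1/4)*(-1053*2**(3/4) + 383*3**(3/4) + 3510)/1053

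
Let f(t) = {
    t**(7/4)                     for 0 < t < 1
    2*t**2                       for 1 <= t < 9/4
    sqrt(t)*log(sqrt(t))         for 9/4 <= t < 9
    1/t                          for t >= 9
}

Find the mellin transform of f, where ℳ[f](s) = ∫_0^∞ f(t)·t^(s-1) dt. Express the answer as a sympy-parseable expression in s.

peel off the shared t-power: t**(3/4) on [0, 1); 2*t on [1, 9/4); log(sqrt(t))/sqrt(t) on [9/4, 9); …
the power substitution comes off first: t**(3/2) on [0, 1); 2*t**2 on [1, 3/2); log(t)/t on [3/2, 3); …
split f at 1, 9/4, 9: ℳ[f](s) collects 4 kernel integrals
on [0, 1): add ∫ t**(7/4)·t^(s-1) dt
between 1 and 9/4 the integrand is 2*t**2·t^(s-1)
∫ over [9/4, 9) of sqrt(t)*log(sqrt(t))·t^(s-1) joins the sum
segment [9, ∞) carries 1/t; integrate it

2**(-2*s - 2)*(324*2**(2*s + 2)*(2*s - 2)*(2*s + 4)*(-4*s + 4*(s + 1)**2 - 3) - 324*2**(2*s + 2)*(2*s - 2)*(4*s + 7)*(-4*s + 4*(s + 1)**2 - 3) - 216*3**(2*s + 2)*(s + 1)*(2*s - 2)*(2*s + 4)*(4*s + 7)*log(3) + 216*3**(2*s + 2)*(s + 1)*(2*s - 2)*(2*s + 4)*(4*s + 7)*log(2) - 108*3**(2*s + 2)*(2*s - 2)*(2*s + 4)*(4*s + 7)*log(2) + 108*3**(2*s + 2)*(2*s - 2)*(2*s + 4)*(4*s + 7) + 108*3**(2*s + 2)*(2*s - 2)*(2*s + 4)*(4*s + 7)*log(3) + 729*3**(2*s + 2)*(2*s - 2)*(4*s + 7)*(-4*s + 4*(s + 1)**2 - 3) + 108*6**(2*s + 2)*(s + 1)*(2*s - 2)*(2*s + 4)*(4*s + 7)*log(3) - 54*6**(2*s + 2)*(2*s - 2)*(2*s + 4)*(4*s + 7)*log(3) - 54*6**(2*s + 2)*(2*s - 2)*(2*s + 4)*(4*s + 7) - 2*6**(2*s + 2)*(2*s + 4)*(4*s + 7)*(-4*s + 4*(s + 1)**2 - 3))/(81*(2*s - 2)*(2*s + 4)*(4*s + 7)*(-4*s + 4*(s + 1)**2 - 3))
  -7/4 < Re(s) < 1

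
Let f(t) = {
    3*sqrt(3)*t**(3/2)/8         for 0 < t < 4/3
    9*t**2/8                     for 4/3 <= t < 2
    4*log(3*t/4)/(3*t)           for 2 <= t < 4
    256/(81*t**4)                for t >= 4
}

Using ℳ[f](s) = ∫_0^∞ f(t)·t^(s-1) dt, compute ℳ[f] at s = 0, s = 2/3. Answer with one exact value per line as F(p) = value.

reversing the common scale on t: sqrt(2)*t**(3/2)/4 on [0, 2); t**2/2 on [2, 3); 2*log(t/2)/t on [3, 6); …
back out the common scale on t: t**(3/2) on [0, 1); 2*t**2 on [1, 3/2); log(t)/t on [3/2, 3); …
along the cuts 4/3, 2, 4, ℳ[f](s) splits into 4 integrals
piece [0, 4/3): integrate 3*sqrt(3)*t**(3/2)/8 against the kernel
∫ over [4/3, 2) of 9*t**2/8·t^(s-1) joins the sum
∫ over [2, 4) of 4*log(3*t/4)/(3*t)·t^(s-1) joins the sum
piece [4, ∞): integrate 256/(81*t**4) against the kernel

F(0) = log(6**(1/3)/2) + 365/162
F(2/3) = -809*2**(1/3)/135 + log(3**(-2*2**(1/3) + 2*2**(2/3))/2**(2*2**(2/3))) - 5*6**(1/3)/26 + 123*2**(2/3)/16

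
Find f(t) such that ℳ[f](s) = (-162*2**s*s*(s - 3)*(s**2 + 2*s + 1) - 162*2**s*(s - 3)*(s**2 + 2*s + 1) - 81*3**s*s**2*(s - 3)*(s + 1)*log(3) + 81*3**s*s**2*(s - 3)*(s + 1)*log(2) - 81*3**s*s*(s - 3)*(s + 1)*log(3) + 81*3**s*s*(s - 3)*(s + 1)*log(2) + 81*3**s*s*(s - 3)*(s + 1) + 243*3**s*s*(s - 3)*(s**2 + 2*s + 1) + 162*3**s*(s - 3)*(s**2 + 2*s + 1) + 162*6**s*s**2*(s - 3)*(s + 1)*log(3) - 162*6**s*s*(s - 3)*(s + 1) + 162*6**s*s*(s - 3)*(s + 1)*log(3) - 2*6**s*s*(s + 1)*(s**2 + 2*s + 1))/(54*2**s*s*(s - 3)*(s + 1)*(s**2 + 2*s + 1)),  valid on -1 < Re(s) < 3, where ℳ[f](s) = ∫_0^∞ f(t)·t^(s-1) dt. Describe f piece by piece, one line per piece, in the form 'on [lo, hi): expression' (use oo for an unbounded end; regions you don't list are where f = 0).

on [0, 1): t
on [1, 3/2): t + 3
on [3/2, 3): t*log(t)
on [3, oo): t**(-3)

along the cuts 1, 3/2, 3, ℳ[f](s) splits into 4 integrals
on [0, 1): add ∫ t·t^(s-1) dt
over [1, 3/2), the kernel integral of (t + 3) enters the sum
segment [3/2, 3) carries t*log(t); integrate it
the [3, ∞) slice contributes ∫ t**(-3)·t^(s-1) dt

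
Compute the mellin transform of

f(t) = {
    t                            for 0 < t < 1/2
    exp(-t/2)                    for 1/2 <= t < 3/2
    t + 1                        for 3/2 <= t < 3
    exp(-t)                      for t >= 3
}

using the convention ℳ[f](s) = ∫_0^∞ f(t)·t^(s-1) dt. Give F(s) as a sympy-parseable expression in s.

(2*2**s*s*(s + 1)*uppergamma(s, 3) - 5*3**s*s - 2*3**s + 2*4**s*s*(s + 1)*uppergamma(s, 1/4) - 2*4**s*s*(s + 1)*uppergamma(s, 3/4) + 8*6**s*s + 2*6**s + s)/(2*2**s*s*(s + 1))
  Re(s) > -1

the 4 pieces separated at 1/2, 3/2, 3 each add one integral
on [0, 1/2): add ∫ t·t^(s-1) dt
between 1/2 and 3/2 the integrand is exp(-t/2)·t^(s-1)
for t in [3/2, 3): the term is ∫ (t + 1)·t^(s-1)
segment 3 to ∞ holds exp(-t); add its integral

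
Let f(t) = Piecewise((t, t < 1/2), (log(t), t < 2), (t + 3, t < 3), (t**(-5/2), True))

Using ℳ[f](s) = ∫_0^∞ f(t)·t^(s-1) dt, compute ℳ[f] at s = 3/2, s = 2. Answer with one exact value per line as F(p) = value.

F(3/2) = sqrt(2)*(-1139 + 30*sqrt(2) + 270*log(2) + 864*sqrt(6))/180
F(2) = 2*sqrt(3)/3 + 17*log(2)/8 + 207/16

split f at 1/2, 2, 3: ℳ[f](s) collects 4 kernel integrals
segment [0, 1/2) carries t; integrate it
segment [1/2, 2) carries log(t); integrate it
piece [2, 3): integrate (t + 3) against the kernel
∫ over [3, ∞) of t**(-5/2)·t^(s-1) joins the sum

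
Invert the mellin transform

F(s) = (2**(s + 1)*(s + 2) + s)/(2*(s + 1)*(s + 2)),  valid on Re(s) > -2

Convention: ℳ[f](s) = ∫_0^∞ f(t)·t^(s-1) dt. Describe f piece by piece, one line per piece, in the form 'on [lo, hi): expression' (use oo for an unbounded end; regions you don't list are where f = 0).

undo the shared t-power: t on [0, 1); 1/2 on [1, 2)
treat the 2 regions marked off by 1 separately and sum
for t in [0, 1): the term is ∫ t**2·t^(s-1)
over [1, 2), the kernel integral of t/2 enters the sum

on [0, 1): t**2
on [1, 2): t/2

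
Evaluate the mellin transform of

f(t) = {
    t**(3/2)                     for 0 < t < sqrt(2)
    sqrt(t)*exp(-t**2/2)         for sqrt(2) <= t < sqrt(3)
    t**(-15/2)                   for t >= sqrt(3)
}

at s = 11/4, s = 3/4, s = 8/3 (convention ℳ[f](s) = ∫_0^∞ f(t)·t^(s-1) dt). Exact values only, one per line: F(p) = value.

back out the shared t-power: t on [0, sqrt(2)); exp(-t**2/2) on [sqrt(2), sqrt(3)); t**(-8) on [sqrt(3), ∞)
strip the power substitution: sqrt(t) on [0, 2); exp(-t/2) on [2, 3); t**(-4) on [3, ∞)
treat the 3 regions marked off by sqrt(2), sqrt(3) separately and sum
the [0, sqrt(2)) slice contributes ∫ t**(3/2)·t^(s-1) dt
segment [sqrt(2), sqrt(3)) carries sqrt(t)*exp(-t**2/2); integrate it
piece [sqrt(3), ∞): integrate t**(-15/2) against the kernel

F(11/4) = -2**(5/8)*uppergamma(13/8, 3/2) + 4*3**(5/8)/513 + 2**(5/8)*uppergamma(13/8, 1) + 16*2**(1/8)/17
F(3/4) = -2**(5/8)*uppergamma(5/8, 3/2)/2 + 4*3**(5/8)/2187 + 2**(5/8)*uppergamma(5/8, 1)/2 + 8*2**(1/8)/9
F(8/3) = -2**(7/12)*uppergamma(19/12, 3/2) + 2*3**(7/12)/261 + 2**(7/12)*uppergamma(19/12, 1) + 24*2**(1/12)/25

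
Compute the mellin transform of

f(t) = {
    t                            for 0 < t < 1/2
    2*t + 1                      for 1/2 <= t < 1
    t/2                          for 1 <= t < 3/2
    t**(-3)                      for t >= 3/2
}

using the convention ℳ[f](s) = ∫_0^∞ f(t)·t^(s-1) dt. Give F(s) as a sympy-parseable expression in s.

(270*2**s*s**2 - 702*2**s*s - 324*2**s + 49*3**s*s**2 - 275*3**s*s - 162*s**2 + 378*s + 324)/(108*2**s*s*(s**2 - 2*s - 3))
  -1 < Re(s) < 3

split f at 1/2, 1, 3/2: ℳ[f](s) collects 4 kernel integrals
on [0, 1/2) integrate f = t against the kernel
segment 1/2 to 1 holds (2*t + 1); add its integral
over [1, 3/2), the kernel integral of t/2 enters the sum
for t in [3/2, ∞): the term is ∫ t**(-3)·t^(s-1)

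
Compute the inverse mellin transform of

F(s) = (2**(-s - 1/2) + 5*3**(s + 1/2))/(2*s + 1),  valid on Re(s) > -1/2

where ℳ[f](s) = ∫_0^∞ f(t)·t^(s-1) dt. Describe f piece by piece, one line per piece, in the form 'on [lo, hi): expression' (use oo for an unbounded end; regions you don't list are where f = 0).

cuts at 1/2: linearity sums the 2 kernel integrals
[0, 1/2) adds the kernel integral of 3*sqrt(t)
for t in [1/2, 3): the term is ∫ 5*sqrt(t)/2·t^(s-1)

on [0, 1/2): 3*sqrt(t)
on [1/2, 3): 5*sqrt(t)/2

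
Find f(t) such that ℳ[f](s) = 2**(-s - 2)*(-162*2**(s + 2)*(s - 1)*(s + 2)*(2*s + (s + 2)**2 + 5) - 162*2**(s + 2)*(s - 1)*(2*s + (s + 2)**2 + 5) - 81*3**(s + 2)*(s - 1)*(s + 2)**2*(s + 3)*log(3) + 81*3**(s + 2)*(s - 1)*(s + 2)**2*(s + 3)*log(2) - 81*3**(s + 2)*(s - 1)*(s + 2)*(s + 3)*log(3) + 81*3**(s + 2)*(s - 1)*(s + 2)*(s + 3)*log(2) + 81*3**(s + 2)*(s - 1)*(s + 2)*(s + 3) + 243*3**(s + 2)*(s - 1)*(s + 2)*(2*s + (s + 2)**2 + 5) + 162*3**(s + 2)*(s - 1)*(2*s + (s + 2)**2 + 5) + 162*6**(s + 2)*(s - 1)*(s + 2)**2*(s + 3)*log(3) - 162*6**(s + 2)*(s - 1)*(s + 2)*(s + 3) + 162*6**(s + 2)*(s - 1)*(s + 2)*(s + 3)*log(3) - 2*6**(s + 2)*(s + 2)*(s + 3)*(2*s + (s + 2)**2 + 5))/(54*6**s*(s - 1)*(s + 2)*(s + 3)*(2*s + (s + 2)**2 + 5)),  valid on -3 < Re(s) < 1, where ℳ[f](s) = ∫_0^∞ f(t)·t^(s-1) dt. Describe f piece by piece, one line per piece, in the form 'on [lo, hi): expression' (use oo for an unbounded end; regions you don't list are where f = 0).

on [0, 1/6): 216*t**3
on [1/6, 1/4): 36*t**2*(6*t + 3)
on [1/4, 1/2): 216*t**3*log(6*t)
on [1/2, oo): 1/(6*t)

back out the common scale on t: 27*t**3 on [0, 1/3); 9*t**2*(3*t + 3) on [1/3, 1/2); 27*t**3*log(3*t) on [1/2, 1); …
back out the common scale on t: t**3 on [0, 1); t**2*(t + 3) on [1, 3/2); t**3*log(t) on [3/2, 3); …
strip the shared t-power: t on [0, 1); t + 3 on [1, 3/2); t*log(t) on [3/2, 3); …
decompose at 1/6, 1/4, 1/2; ℳ[f](s) sums the 4 pieces' integrals
the [0, 1/6) slice contributes ∫ 216*t**3·t^(s-1) dt
piece [1/6, 1/4): integrate 36*t**2*(6*t + 3) against the kernel
segment [1/4, 1/2) carries 216*t**3*log(6*t); integrate it
for t in [1/2, ∞): the term is ∫ 1/(6*t)·t^(s-1)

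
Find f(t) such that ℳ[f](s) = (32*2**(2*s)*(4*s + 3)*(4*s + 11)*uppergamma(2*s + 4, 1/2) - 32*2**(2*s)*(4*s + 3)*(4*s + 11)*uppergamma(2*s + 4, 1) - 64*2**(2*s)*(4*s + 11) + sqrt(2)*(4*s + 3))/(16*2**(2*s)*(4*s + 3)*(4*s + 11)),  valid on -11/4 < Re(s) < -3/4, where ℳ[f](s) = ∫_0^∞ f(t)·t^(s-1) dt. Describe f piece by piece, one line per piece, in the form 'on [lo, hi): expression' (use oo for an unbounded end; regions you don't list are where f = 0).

back out the shared t-power: t**(3/4) on [0, 1/4); exp(-sqrt(t)) on [1/4, 1); t**(-5/4) on [1, ∞)
remove the power substitution first: t**(3/2) on [0, 1/2); exp(-t) on [1/2, 1); t**(-5/2) on [1, ∞)
treat the 3 regions marked off by 1/4, 1 separately and sum
for t in [0, 1/4): the term is ∫ t**(11/4)·t^(s-1)
on [1/4, 1) integrate f = t**2*exp(-sqrt(t)) against the kernel
piece [1, ∞): integrate t**(3/4) against the kernel

on [0, 1/4): t**(11/4)
on [1/4, 1): t**2*exp(-sqrt(t))
on [1, oo): t**(3/4)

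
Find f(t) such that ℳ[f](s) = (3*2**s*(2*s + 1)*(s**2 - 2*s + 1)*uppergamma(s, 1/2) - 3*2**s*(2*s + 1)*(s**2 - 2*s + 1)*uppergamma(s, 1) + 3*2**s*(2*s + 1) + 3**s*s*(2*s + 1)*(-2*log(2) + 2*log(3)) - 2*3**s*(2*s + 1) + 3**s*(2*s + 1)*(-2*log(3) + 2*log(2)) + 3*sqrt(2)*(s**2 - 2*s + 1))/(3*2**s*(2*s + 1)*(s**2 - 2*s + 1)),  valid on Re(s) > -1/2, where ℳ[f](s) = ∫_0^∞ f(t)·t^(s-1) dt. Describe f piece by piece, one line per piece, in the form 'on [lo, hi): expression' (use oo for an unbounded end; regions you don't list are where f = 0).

on [0, 1/2): sqrt(t)
on [1/2, 1): exp(-t)
on [1, 3/2): log(t)/t

f breaks at 1/2, 1 into 3 integrals to sum
segment [0, 1/2) carries sqrt(t); integrate it
[1/2, 1) adds the kernel integral of exp(-t)
[1, 3/2) adds the kernel integral of log(t)/t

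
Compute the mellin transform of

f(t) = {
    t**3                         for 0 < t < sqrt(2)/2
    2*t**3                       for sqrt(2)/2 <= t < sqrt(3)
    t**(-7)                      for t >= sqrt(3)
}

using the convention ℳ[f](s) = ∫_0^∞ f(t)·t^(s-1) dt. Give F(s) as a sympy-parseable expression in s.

2**(1/2 - s/2)*(972*6**(s/2 + 1/2)*(s - 7) - 2*6**(s/2 + 1/2)*(s + 3) - 81*s + 567)/(324*(s - 7)*(s + 3))
  -3 < Re(s) < 7

remove the shared t-power first: t**2 on [0, sqrt(2)/2); 2*t**2 on [sqrt(2)/2, sqrt(3)); t**(-8) on [sqrt(3), ∞)
invert the power substitution to get t on [0, 1/2); 2*t on [1/2, 3); t**(-4) on [3, ∞)
cuts at sqrt(2)/2, sqrt(3): linearity sums the 3 kernel integrals
between 0 and sqrt(2)/2 the integrand is t**3·t^(s-1)
∫ over [sqrt(2)/2, sqrt(3)) of 2*t**3·t^(s-1) joins the sum
segment [sqrt(3), ∞) carries t**(-7); integrate it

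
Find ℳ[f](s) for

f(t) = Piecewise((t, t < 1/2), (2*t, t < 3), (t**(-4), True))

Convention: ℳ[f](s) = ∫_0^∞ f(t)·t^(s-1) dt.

(970*6**s*s - 3890*6**s - 81*s + 324)/(162*2**s*(s**2 - 3*s - 4))
  -1 < Re(s) < 4

treat the 3 regions marked off by 1/2, 3 separately and sum
for t in [0, 1/2): the term is ∫ t·t^(s-1)
[1/2, 3) adds the kernel integral of 2*t
piece [3, ∞): integrate t**(-4) against the kernel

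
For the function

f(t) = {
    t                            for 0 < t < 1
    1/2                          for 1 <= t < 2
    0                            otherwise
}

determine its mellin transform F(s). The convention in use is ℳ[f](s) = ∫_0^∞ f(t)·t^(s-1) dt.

(2**s*(s + 1) + s - 1)/(2*s*(s + 1))
  Re(s) > -1

slice at 1, transform all 2 pieces, and sum them
on [0, 1) integrate f = t against the kernel
between 1 and 2 the integrand is 1/2·t^(s-1)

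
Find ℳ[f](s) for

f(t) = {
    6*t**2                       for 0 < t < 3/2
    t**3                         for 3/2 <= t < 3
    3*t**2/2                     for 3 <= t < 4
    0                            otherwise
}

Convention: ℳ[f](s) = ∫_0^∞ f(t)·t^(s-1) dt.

decompose at 3/2, 3; ℳ[f](s) sums the 3 pieces' integrals
segment [0, 3/2) carries 6*t**2; integrate it
∫ over [3/2, 3) of t**3·t^(s-1) joins the sum
segment [3, 4) carries 3*t**2/2; integrate it

3*(64*2**(3*s)*s + 192*2**(3*s) + 27*3**s*s + 90*3**s + 36*6**s*s + 36*6**s)/(8*2**s*(s**2 + 5*s + 6))
  Re(s) > -2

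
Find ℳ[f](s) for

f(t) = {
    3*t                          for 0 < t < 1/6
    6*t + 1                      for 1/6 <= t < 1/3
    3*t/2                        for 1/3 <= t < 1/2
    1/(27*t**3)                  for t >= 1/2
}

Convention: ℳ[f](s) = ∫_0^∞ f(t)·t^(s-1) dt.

invert the common scale on t to get t on [0, 1/2); 2*t + 1 on [1/2, 1); t/2 on [1, 3/2); …
summing 4 kernel integrals split by 1/6, 1/3, 1/2 yields ℳ[f](s)
∫ 3*t·t^(s-1) over [0, 1/6)
over [1/6, 1/3), the kernel integral of (6*t + 1) enters the sum
piece [1/3, 1/2): integrate 3*t/2 against the kernel
the [1/2, ∞) slice contributes ∫ 1/(27*t**3)·t^(s-1) dt

(270*2**s*s**2 - 702*2**s*s - 324*2**s + 49*3**s*s**2 - 275*3**s*s - 162*s**2 + 378*s + 324)/(108*6**s*s*(s**2 - 2*s - 3))
  -1 < Re(s) < 3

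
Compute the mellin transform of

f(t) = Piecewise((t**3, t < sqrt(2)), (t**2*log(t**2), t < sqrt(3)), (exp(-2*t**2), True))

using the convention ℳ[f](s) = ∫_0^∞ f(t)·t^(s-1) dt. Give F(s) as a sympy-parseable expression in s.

reversing the power substitution: t**(3/2) on [0, 2); t*log(t) on [2, 3); exp(-2*t) on [3, ∞)
integrate the 3 segments split at sqrt(2), sqrt(3), then add the results
∫ over [0, sqrt(2)) of t**3·t^(s-1) joins the sum
∫ over [sqrt(2), sqrt(3)) of t**2*log(t**2)·t^(s-1) joins the sum
segment [sqrt(3), ∞) carries exp(-2*t**2); integrate it

(-12**(s/2)*s*(s + 3)*log(2) - 2*12**(s/2)*(s + 3)*log(2) + 2*12**(s/2)*(s + 3) + 4*12**(s/2)*sqrt(2)*(s**2/4 + s + 1) + 3*18**(s/2)*s*(s + 3)*log(3)/2 - 3*18**(s/2)*(s + 3) + 3*18**(s/2)*(s + 3)*log(3) + 3**(s/2)*(s + 3)*(s**2/4 + s + 1)*uppergamma(s/2, 6))/(2*6**(s/2)*(s + 3)*(s**2/4 + s + 1))
  Re(s) > -3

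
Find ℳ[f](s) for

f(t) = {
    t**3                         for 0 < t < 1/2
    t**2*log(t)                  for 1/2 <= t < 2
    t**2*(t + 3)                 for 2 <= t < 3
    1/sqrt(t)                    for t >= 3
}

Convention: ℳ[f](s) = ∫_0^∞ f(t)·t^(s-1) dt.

(480*2**(2*s)*(1 - 2*s)*(s + 2)**2 + 96*2**(2*s)*(s + 2)*(s + 3)*(2*s - 1)*log(2) - 288*2**(2*s)*(s + 2)*(2*s - 1) - 96*2**(2*s)*(s + 3)*(2*s - 1) - 16*sqrt(3)*6**s*(s + 2)**2*(s + 3) + 1296*6**s*(s + 2)**2*(2*s - 1) + 648*6**s*(s + 2)*(2*s - 1) + 3*(s + 2)**2*(2*s - 1) + 6*(s + 2)*(s + 3)*(2*s - 1)*log(2) + 6*(s + 3)*(2*s - 1))/(24*2**s*(s + 2)**2*(s + 3)*(2*s - 1))
  -3 < Re(s) < 1/2

reversing the shared t-power: t on [0, 1/2); log(t) on [1/2, 2); t + 3 on [2, 3); …
along the cuts 1/2, 2, 3, ℳ[f](s) splits into 4 integrals
for t in [0, 1/2): the term is ∫ t**3·t^(s-1)
segment 1/2 to 2 holds t**2*log(t); add its integral
on [2, 3) integrate f = t**2*(t + 3) against the kernel
∫ over [3, ∞) of 1/sqrt(t)·t^(s-1) joins the sum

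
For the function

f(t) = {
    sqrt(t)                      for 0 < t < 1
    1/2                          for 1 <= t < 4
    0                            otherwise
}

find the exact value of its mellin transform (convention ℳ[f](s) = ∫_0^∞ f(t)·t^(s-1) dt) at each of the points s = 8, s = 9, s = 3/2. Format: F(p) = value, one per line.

F(8) = 1114127/272
F(9) = 553417/38
F(3/2) = 17/6

undo the power substitution: t on [0, 1); 1/2 on [1, 2)
along the cuts 1, ℳ[f](s) splits into 2 integrals
on [0, 1) integrate f = sqrt(t) against the kernel
between 1 and 4 the integrand is 1/2·t^(s-1)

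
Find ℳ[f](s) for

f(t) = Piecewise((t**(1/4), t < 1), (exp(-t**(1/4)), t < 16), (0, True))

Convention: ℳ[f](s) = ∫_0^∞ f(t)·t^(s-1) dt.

4*((4*s + 1)*uppergamma(4*s, 1) - (4*s + 1)*uppergamma(4*s, 2) + 1)/(4*s + 1)
  Re(s) > -1/4

strip the power substitution: sqrt(t) on [0, 1); exp(-sqrt(t)) on [1, 4)
peel off the power substitution: t on [0, 1); exp(-t) on [1, 2)
summing 2 kernel integrals split by 1 yields ℳ[f](s)
the [0, 1) slice contributes ∫ t**(1/4)·t^(s-1) dt
segment [1, 16) carries exp(-t**(1/4)); integrate it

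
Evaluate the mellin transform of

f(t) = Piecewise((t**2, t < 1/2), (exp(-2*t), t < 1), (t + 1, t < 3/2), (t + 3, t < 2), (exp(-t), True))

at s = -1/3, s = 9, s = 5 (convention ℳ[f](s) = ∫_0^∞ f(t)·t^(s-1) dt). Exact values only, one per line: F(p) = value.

along the cuts 1/2, 1, 3/2, 2, ℳ[f](s) splits into 5 integrals
between 0 and 1/2 the integrand is t**2·t^(s-1)
∫ exp(-2*t)·t^(s-1) over [1/2, 1)
∫ (t + 1)·t^(s-1) over [1, 3/2)
between 3/2 and 2 the integrand is (t + 3)·t^(s-1)
[2, ∞) adds the kernel integral of exp(-t)

F(-1/3) = 2**(1/3)*(-3*2**(1/3) - uppergamma(-1/3, 2) + 2**(2/3)*uppergamma(-1/3, 2)/2 + 3/20 + uppergamma(-1/3, 1) + 3*2**(2/3)/4 + 2*3**(2/3))
F(9) = (217009980*E + 267949573*exp(2) + 301364743680)*exp(-2)/1013760
F(5) = (9100*E + 729120 + 118557*exp(2))*exp(-2)/4480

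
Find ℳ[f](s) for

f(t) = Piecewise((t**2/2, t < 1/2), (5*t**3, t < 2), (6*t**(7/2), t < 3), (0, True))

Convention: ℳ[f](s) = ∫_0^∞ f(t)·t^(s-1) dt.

along the cuts 1/2, 2, ℳ[f](s) splits into 3 integrals
∫ over [0, 1/2) of t**2/2·t^(s-1) joins the sum
∫ over [1/2, 2) of 5*t**3·t^(s-1) joins the sum
for t in [2, 3): the term is ∫ 6*t**(7/2)·t^(s-1)

(320*2**s*(s + 2)*(2*s + 7) - 768*2**(s + 1/2)*(s + 2)*(s + 3) + 2592*3**(s + 1/2)*(s + 2)*(s + 3) - 5*(s + 2)*(2*s + 7)/2**s + (s + 3)*(2*s + 7)/2**s)/(8*(s + 2)*(s + 3)*(2*s + 7))
  Re(s) > -2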